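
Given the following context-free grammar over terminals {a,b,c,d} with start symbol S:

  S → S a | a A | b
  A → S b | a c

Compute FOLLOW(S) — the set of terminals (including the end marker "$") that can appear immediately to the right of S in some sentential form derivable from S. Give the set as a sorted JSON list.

Compute FIRST by fixpoint:
[1]
  A via A→a c: +{a}
  S via S→a A: +{a}
  S via S→b: +{b}
  FIRST[S]={a,b}  FIRST[A]={a}
[2]
  A via A→S b: +{b}
  FIRST[S]={a,b}  FIRST[A]={a,b}
[3] — fixpoint
  FIRST[S]={a,b}  FIRST[A]={a,b}

FOLLOW sets:
initialize: $ ∈ FOLLOW(S)
[1]
  A→S b: FOLLOW(S) ⊇ FIRST(b) = {b}; new: +{b}
  S→S a: FOLLOW(S) ⊇ FIRST(a) = {a}; new: +{a}
  S→a A: FOLLOW(A) ⊇ FOLLOW(S) ⊇ {$,a,b}; new: +{$,a,b}
  S: {$,a,b}  A: {$,a,b}
[2] (stable)
  S: {$,a,b}  A: {$,a,b}

FOLLOW(S) = ["$", "a", "b"]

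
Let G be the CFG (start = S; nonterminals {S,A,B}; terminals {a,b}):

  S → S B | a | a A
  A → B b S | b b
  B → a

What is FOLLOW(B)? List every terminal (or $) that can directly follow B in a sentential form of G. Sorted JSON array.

FIRST iteration:
round 1:
  A via A→b b: +{b}
  B via B→a: +{a}
  S via S→a: +{a}
  FIRST[S]={a}  FIRST[A]={b}  FIRST[B]={a}
round 2:
  A via A→B b S: +{a}
  FIRST[S]={a}  FIRST[A]={a,b}  FIRST[B]={a}
round 3: (no change)
  FIRST[S]={a}  FIRST[A]={a,b}  FIRST[B]={a}

Compute FOLLOW by fixpoint:
initialize: $ ∈ FOLLOW(S)
[1]
  A→B b S: FOLLOW(B) ⊇ FIRST(b) = {b}; new: +{b}
  S→S B: FOLLOW(S) ⊇ FIRST(B) = {a}; new: +{a}
  S→S B: FOLLOW(B) ⊇ FOLLOW(S) ⊇ {$,a}; new: +{$,a}
  S→a A: FOLLOW(A) ⊇ FOLLOW(S) ⊇ {$,a}; new: +{$,a}
  FOLLOW[S]={$,a}  FOLLOW[A]={$,a}  FOLLOW[B]={$,a,b}
[2] — fixpoint
  FOLLOW[S]={$,a}  FOLLOW[A]={$,a}  FOLLOW[B]={$,a,b}

FOLLOW(B) = ["$", "a", "b"]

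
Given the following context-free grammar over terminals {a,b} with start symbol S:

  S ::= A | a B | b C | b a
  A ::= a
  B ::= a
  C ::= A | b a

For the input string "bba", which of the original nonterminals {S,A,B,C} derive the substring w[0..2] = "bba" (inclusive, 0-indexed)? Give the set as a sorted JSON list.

Convert to CNF:
  S -> T0 C | T0 T1 | T1 B | a
  A -> a
  B -> a
  C -> T0 T1 | a
  T0 -> b
  T1 -> a

CYK fill (cells [i..j] with 0 ≤ i ≤ j ≤ 2 only):
  [0..0]={T0}  "b"  orig:{}
  [1..1]={T0}  "b"  orig:{}
  [2..2]={A,B,C,S,T1}  "a"  orig:{A,B,C,S}
  [0..1]=∅  "bb"
  [1..2]={C,S}  "ba"
  [0..2]={S}  "bba"

Original NTs in T[0,2] deriving "bba": ["S"]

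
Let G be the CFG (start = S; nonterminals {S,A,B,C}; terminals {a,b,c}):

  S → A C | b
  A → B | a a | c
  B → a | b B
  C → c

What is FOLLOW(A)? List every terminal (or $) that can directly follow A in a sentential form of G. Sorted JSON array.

FIRST sets, iterate to fixpoint:
round 1:
  A via A→a a: +{a}
  A via A→c: +{c}
  B via B→a: +{a}
  B via B→b B: +{b}
  C via C→c: +{c}
  S via S→A C: +{a,c}
  S via S→b: +{b}
  S: {a,b,c}  A: {a,c}  B: {a,b}  C: {c}
round 2:
  A via A→B: +{b}
  S: {a,b,c}  A: {a,b,c}  B: {a,b}  C: {c}
round 3: — fixpoint
  S: {a,b,c}  A: {a,b,c}  B: {a,b}  C: {c}

FOLLOW iteration:
FOLLOW(S) := {$}
round 1:
  S→A C: FOLLOW(A) ⊇ FIRST(C) = {c}; new: +{c}
  S→A C: FOLLOW(C) ⊇ FOLLOW(S) ⊇ {$}; new: +{$}
  FOLLOW(S)={$}  FOLLOW(A)={c}  FOLLOW(B)={}  FOLLOW(C)={$}
round 2:
  A→B: FOLLOW(B) ⊇ FOLLOW(A) ⊇ {c}; new: +{c}
  FOLLOW(S)={$}  FOLLOW(A)={c}  FOLLOW(B)={c}  FOLLOW(C)={$}
round 3: (no change)
  FOLLOW(S)={$}  FOLLOW(A)={c}  FOLLOW(B)={c}  FOLLOW(C)={$}

FOLLOW(A) = ["c"]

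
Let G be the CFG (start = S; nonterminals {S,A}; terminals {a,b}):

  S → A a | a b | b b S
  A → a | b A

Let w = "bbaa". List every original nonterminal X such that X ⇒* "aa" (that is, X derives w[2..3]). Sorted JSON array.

Convert to CNF:
  S -> A T1 | T0 X2 | T1 T0
  A -> T0 A | a
  T0 -> b
  T1 -> a
  X2 -> T0 S

Fill CYK table bottom-up — only the sub-triangle for w[2..3]:
  [2..2]={A,T1}  "a"  orig:{A}
  [3..3]={A,T1}  "a"  orig:{A}
  [2..3]={S}  "aa"

Original NTs in T[2,3] deriving "aa": ["S"]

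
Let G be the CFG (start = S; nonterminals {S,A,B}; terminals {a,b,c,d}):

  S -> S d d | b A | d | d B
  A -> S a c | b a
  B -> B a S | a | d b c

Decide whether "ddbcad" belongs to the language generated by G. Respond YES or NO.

Convert to CNF:
  S -> S X7 | T2 A | T3 B | d
  A -> S X4 | T2 T0
  B -> B X5 | T3 X6 | a
  T0 -> a
  T1 -> c
  T2 -> b
  T3 -> d
  X4 -> T0 T1
  X5 -> T0 S
  X6 -> T2 T1
  X7 -> T3 T3

CYK fill:
  cell(0,0) d: {S,T3}  orig:{S}
  cell(1,1) d: {S,T3}  orig:{S}
  cell(2,2) b: {T2}  orig:{}
  cell(3,3) c: {T1}  orig:{}
  cell(4,4) a: {B,T0}  orig:{B}
  cell(5,5) d: {S,T3}  orig:{S}
  cell(0,1) dd: {X7}  orig:{}
  cell(1,2) db: ∅
  cell(2,3) bc: {X6}  orig:{}
  cell(3,4) ca: ∅
  cell(4,5) ad: {X5}  orig:{}
  cell(0,2) ddb: ∅
  cell(1,3) dbc: {B}
  cell(2,4) bca: ∅
  cell(3,5) cad: ∅
  cell(0,3) ddbc: {S}
  cell(1,4) dbca: ∅
  cell(2,5) bcad: ∅
  cell(0,4) ddbca: ∅
  cell(1,5) dbcad: {B}
  cell(0,5) ddbcad: {S}

S ∈ T[0,5] ⇒ YES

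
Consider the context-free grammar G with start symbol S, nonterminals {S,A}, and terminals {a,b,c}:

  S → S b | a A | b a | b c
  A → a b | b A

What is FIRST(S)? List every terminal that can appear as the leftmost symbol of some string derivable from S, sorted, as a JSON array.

Compute FIRST by fixpoint:
pass 1:
  A via A→a b: +{a}
  A via A→b A: +{b}
  S via S→a A: +{a}
  S via S→b a: +{b}
  S: {a,b}  A: {a,b}
pass 2: (stable)
  S: {a,b}  A: {a,b}

FIRST(S) = ["a", "b"]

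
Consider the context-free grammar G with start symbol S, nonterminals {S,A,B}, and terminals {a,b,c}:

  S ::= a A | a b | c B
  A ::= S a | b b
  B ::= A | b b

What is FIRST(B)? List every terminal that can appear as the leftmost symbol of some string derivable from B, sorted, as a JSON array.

Compute FIRST by fixpoint:
iter 1:
  A via A→b b: +{b}
  B via B→A: +{b}
  S via S→a A: +{a}
  S via S→c B: +{c}
  FIRST[S]={a,c}  FIRST[A]={b}  FIRST[B]={b}
iter 2:
  A via A→S a: +{a,c}
  B via B→A: +{a,c}
  FIRST[S]={a,c}  FIRST[A]={a,b,c}  FIRST[B]={a,b,c}
iter 3: done
  FIRST[S]={a,c}  FIRST[A]={a,b,c}  FIRST[B]={a,b,c}

FIRST(B) = ["a", "b", "c"]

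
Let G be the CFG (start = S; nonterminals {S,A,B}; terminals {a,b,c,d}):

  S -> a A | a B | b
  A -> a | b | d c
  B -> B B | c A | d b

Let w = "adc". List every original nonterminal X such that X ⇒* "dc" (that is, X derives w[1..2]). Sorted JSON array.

CNF form of G:
  S -> T3 A | T3 B | b
  A -> T0 T1 | a | b
  B -> B B | T0 T2 | T1 A
  T0 -> d
  T1 -> c
  T2 -> b
  T3 -> a

CYK fill — only the sub-triangle for w[1..2]:
  [1..1]={T0}  "d"  orig:{}
  [2..2]={T1}  "c"  orig:{}
  [1..2]={A}  "dc"

Original NTs in T[1,2] deriving "dc": ["A"]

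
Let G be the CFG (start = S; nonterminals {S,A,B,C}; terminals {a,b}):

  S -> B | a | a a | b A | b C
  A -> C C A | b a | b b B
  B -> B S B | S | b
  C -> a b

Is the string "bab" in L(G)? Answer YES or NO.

CNF form of G:
  S -> B X5 | T0 A | T0 C | T1 T1 | a | b
  A -> C X2 | T0 T1 | T0 X3
  B -> B X4 | T0 A | T0 C | T1 T1 | a | b
  C -> T1 T0
  T0 -> b
  T1 -> a
  X2 -> C A
  X3 -> T0 B
  X4 -> S B
  X5 -> S B

CYK table (by increasing span):
  [0..0]={B,S,T0}  "b"  orig:{B,S}
  [1..1]={B,S,T1}  "a"  orig:{B,S}
  [2..2]={B,S,T0}  "b"  orig:{B,S}
  [0..1]={A,X3,X4,X5}  "ba"  orig:{A}
  [1..2]={C,X4,X5}  "ab"  orig:{C}
  [0..2]={B,S}  "bab"

S ∈ T[0,2] ⇒ YES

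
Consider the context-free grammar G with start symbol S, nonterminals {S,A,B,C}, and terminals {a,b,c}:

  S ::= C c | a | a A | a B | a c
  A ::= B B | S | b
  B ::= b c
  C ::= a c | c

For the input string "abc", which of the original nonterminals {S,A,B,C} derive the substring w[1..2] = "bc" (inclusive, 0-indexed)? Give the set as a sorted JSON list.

Convert to CNF:
  S -> C T0 | T1 A | T1 B | T1 T0 | a
  A -> B B | C T0 | T1 A | T1 B | T1 T0 | a | b
  B -> T2 T0
  C -> T1 T0 | c
  T0 -> c
  T1 -> a
  T2 -> b

CYK fill, restricted to cells inside w[1..2]:
  [1..1]={A,T2}  "b"  orig:{A}
  [2..2]={C,T0}  "c"  orig:{C}
  [1..2]={B}  "bc"

Original NTs in T[1,2] deriving "bc": ["B"]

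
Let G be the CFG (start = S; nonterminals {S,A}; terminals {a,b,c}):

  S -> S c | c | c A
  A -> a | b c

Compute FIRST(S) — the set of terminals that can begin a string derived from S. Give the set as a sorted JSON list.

Compute FIRST by fixpoint:
[1]
  A via A→a: +{a}
  A via A→b c: +{b}
  S via S→c: +{c}
  FIRST(S)={c}  FIRST(A)={a,b}
[2] (stable)
  FIRST(S)={c}  FIRST(A)={a,b}

FIRST(S) = ["c"]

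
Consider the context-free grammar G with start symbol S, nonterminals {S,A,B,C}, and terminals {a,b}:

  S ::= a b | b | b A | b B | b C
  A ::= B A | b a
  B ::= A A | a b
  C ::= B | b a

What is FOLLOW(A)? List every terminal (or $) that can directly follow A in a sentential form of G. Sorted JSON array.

FIRST sets, iterate to fixpoint:
pass 1:
  A via A→b a: +{b}
  B via B→A A: +{b}
  B via B→a b: +{a}
  C via C→B: +{a,b}
  S via S→a b: +{a}
  S via S→b: +{b}
  FIRST(S)={a,b}  FIRST(A)={b}  FIRST(B)={a,b}  FIRST(C)={a,b}
pass 2:
  A via A→B A: +{a}
  FIRST(S)={a,b}  FIRST(A)={a,b}  FIRST(B)={a,b}  FIRST(C)={a,b}
pass 3: done
  FIRST(S)={a,b}  FIRST(A)={a,b}  FIRST(B)={a,b}  FIRST(C)={a,b}

FOLLOW iteration:
initialize: $ ∈ FOLLOW(S)
pass 1:
  A→B A: FOLLOW(B) ⊇ FIRST(A) = {a,b}; new: +{a,b}
  B→A A: FOLLOW(A) ⊇ FIRST(A) = {a,b}; new: +{a,b}
  S→b A: FOLLOW(A) ⊇ FOLLOW(S) ⊇ {$}; new: +{$}
  S→b B: FOLLOW(B) ⊇ FOLLOW(S) ⊇ {$}; new: +{$}
  S→b C: FOLLOW(C) ⊇ FOLLOW(S) ⊇ {$}; new: +{$}
  FOLLOW[S]={$}  FOLLOW[A]={$,a,b}  FOLLOW[B]={$,a,b}  FOLLOW[C]={$}
pass 2: done
  FOLLOW[S]={$}  FOLLOW[A]={$,a,b}  FOLLOW[B]={$,a,b}  FOLLOW[C]={$}

FOLLOW(A) = ["$", "a", "b"]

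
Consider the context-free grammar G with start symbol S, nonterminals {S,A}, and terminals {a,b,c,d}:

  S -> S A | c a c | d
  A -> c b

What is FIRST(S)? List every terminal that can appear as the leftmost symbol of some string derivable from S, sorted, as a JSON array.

FIRST sets, iterate to fixpoint:
iter 1:
  A via A→c b: +{c}
  S via S→c a c: +{c}
  S via S→d: +{d}
  FIRST(S)={c,d}  FIRST(A)={c}
iter 2: (stable)
  FIRST(S)={c,d}  FIRST(A)={c}

FIRST(S) = ["c", "d"]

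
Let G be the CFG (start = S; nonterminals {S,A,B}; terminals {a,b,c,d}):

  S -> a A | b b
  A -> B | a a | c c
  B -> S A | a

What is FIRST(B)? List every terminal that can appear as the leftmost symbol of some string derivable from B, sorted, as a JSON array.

FIRST sets, iterate to fixpoint:
[1]
  A via A→a a: +{a}
  A via A→c c: +{c}
  B via B→a: +{a}
  S via S→a A: +{a}
  S via S→b b: +{b}
  FIRST[S]={a,b}  FIRST[A]={a,c}  FIRST[B]={a}
[2]
  B via B→S A: +{b}
  FIRST[S]={a,b}  FIRST[A]={a,c}  FIRST[B]={a,b}
[3]
  A via A→B: +{b}
  FIRST[S]={a,b}  FIRST[A]={a,b,c}  FIRST[B]={a,b}
[4] done
  FIRST[S]={a,b}  FIRST[A]={a,b,c}  FIRST[B]={a,b}

FIRST(B) = ["a", "b"]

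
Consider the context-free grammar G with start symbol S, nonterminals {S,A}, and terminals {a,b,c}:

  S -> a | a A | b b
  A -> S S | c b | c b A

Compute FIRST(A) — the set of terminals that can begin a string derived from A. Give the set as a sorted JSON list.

FIRST iteration:
iter 1:
  A via A→c b: +{c}
  S via S→a: +{a}
  S via S→b b: +{b}
  FIRST(S)={a,b}  FIRST(A)={c}
iter 2:
  A via A→S S: +{a,b}
  FIRST(S)={a,b}  FIRST(A)={a,b,c}
iter 3: (no change)
  FIRST(S)={a,b}  FIRST(A)={a,b,c}

FIRST(A) = ["a", "b", "c"]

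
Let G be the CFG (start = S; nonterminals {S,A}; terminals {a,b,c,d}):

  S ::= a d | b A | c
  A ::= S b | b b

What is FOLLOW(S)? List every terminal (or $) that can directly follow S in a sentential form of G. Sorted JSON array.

FIRST iteration:
iter 1:
  A via A→b b: +{b}
  S via S→a d: +{a}
  S via S→b A: +{b}
  S via S→c: +{c}
  S: {a,b,c}  A: {b}
iter 2:
  A via A→S b: +{a,c}
  S: {a,b,c}  A: {a,b,c}
iter 3: (no change)
  S: {a,b,c}  A: {a,b,c}

Compute FOLLOW by fixpoint:
seed FOLLOW(S) with $
pass 1:
  A→S b: FOLLOW(S) ⊇ FIRST(b) = {b}; new: +{b}
  S→b A: FOLLOW(A) ⊇ FOLLOW(S) ⊇ {$,b}; new: +{$,b}
  FOLLOW(S)={$,b}  FOLLOW(A)={$,b}
pass 2: — fixpoint
  FOLLOW(S)={$,b}  FOLLOW(A)={$,b}

FOLLOW(S) = ["$", "b"]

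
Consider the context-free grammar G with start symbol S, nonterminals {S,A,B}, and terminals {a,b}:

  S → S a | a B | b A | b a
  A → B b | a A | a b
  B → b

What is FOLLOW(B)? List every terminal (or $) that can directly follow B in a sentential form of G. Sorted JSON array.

FIRST sets, iterate to fixpoint:
round 1:
  A via A→a A: +{a}
  B via B→b: +{b}
  S via S→a B: +{a}
  S via S→b A: +{b}
  FIRST(S)={a,b}  FIRST(A)={a}  FIRST(B)={b}
round 2:
  A via A→B b: +{b}
  FIRST(S)={a,b}  FIRST(A)={a,b}  FIRST(B)={b}
round 3: — fixpoint
  FIRST(S)={a,b}  FIRST(A)={a,b}  FIRST(B)={b}

FOLLOW iteration:
initialize: $ ∈ FOLLOW(S)
iter 1:
  A→B b: FOLLOW(B) ⊇ FIRST(b) = {b}; new: +{b}
  S→S a: FOLLOW(S) ⊇ FIRST(a) = {a}; new: +{a}
  S→a B: FOLLOW(B) ⊇ FOLLOW(S) ⊇ {$,a}; new: +{$,a}
  S→b A: FOLLOW(A) ⊇ FOLLOW(S) ⊇ {$,a}; new: +{$,a}
  FOLLOW(S)={$,a}  FOLLOW(A)={$,a}  FOLLOW(B)={$,a,b}
iter 2: — fixpoint
  FOLLOW(S)={$,a}  FOLLOW(A)={$,a}  FOLLOW(B)={$,a,b}

FOLLOW(B) = ["$", "a", "b"]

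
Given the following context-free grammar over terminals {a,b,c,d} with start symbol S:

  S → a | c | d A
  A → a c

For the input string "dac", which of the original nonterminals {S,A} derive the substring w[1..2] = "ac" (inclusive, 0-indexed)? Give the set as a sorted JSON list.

Convert to CNF:
  S -> T2 A | a | c
  A -> T0 T1
  T0 -> a
  T1 -> c
  T2 -> d

Fill CYK table bottom-up — only the sub-triangle for w[1..2]:
  T[1,1] 'a' = {S,T0}  orig:{S}
  T[2,2] 'c' = {S,T1}  orig:{S}
  T[1,2] 'ac' = {A}

Original NTs in T[1,2] deriving "ac": ["A"]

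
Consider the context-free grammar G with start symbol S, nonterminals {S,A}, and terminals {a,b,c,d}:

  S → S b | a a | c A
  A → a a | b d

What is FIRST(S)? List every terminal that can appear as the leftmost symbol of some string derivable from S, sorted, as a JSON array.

FIRST iteration:
iter 1:
  A via A→a a: +{a}
  A via A→b d: +{b}
  S via S→a a: +{a}
  S via S→c A: +{c}
  FIRST[S]={a,c}  FIRST[A]={a,b}
iter 2: (no change)
  FIRST[S]={a,c}  FIRST[A]={a,b}

FIRST(S) = ["a", "c"]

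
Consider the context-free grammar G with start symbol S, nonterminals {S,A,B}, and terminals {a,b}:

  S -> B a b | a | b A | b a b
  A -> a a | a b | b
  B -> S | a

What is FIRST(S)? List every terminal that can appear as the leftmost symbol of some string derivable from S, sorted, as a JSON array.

Compute FIRST by fixpoint:
round 1:
  A via A→a a: +{a}
  A via A→b: +{b}
  B via B→a: +{a}
  S via S→B a b: +{a}
  S via S→b A: +{b}
  FIRST[S]={a,b}  FIRST[A]={a,b}  FIRST[B]={a}
round 2:
  B via B→S: +{b}
  FIRST[S]={a,b}  FIRST[A]={a,b}  FIRST[B]={a,b}
round 3: — fixpoint
  FIRST[S]={a,b}  FIRST[A]={a,b}  FIRST[B]={a,b}

FIRST(S) = ["a", "b"]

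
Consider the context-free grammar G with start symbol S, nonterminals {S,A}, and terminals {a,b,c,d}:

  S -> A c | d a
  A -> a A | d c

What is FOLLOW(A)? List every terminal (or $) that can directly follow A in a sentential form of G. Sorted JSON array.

FIRST iteration:
[1]
  A via A→a A: +{a}
  A via A→d c: +{d}
  S via S→A c: +{a,d}
  FIRST[S]={a,d}  FIRST[A]={a,d}
[2] — fixpoint
  FIRST[S]={a,d}  FIRST[A]={a,d}

FOLLOW iteration:
FOLLOW(S) := {$}
pass 1:
  S→A c: FOLLOW(A) ⊇ FIRST(c) = {c}; new: +{c}
  S: {$}  A: {c}
pass 2: done
  S: {$}  A: {c}

FOLLOW(A) = ["c"]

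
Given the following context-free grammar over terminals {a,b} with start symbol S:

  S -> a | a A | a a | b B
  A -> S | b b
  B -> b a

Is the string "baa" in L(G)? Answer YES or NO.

CNF form of G:
  S -> T0 A | T0 T0 | T1 B | a
  A -> T0 A | T0 T0 | T1 B | T1 T1 | a
  B -> T1 T0
  T0 -> a
  T1 -> b

CYK table (by increasing span):
  T[0,0] 'b' = {T1}  orig:{}
  T[1,1] 'a' = {A,S,T0}  orig:{A,S}
  T[2,2] 'a' = {A,S,T0}  orig:{A,S}
  T[0,1] 'ba' = {B}
  T[1,2] 'aa' = {A,S}
  T[0,2] 'baa' = ∅

S ∉ T[0,2] ⇒ NO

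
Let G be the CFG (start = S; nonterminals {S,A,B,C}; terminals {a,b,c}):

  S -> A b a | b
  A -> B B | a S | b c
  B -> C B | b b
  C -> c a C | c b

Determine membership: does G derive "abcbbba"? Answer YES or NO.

CNF form of G:
  S -> A X4 | b
  A -> B B | T0 S | T1 T2
  B -> C B | T1 T1
  C -> T2 T1 | T2 X3
  T0 -> a
  T1 -> b
  T2 -> c
  X3 -> T0 C
  X4 -> T1 T0

CYK table (by increasing span):
  [0..0]={T0}  "a"  orig:{}
  [1..1]={S,T1}  "b"  orig:{S}
  [2..2]={T2}  "c"  orig:{}
  [3..3]={S,T1}  "b"  orig:{S}
  [4..4]={S,T1}  "b"  orig:{S}
  [5..5]={S,T1}  "b"  orig:{S}
  [6..6]={T0}  "a"  orig:{}
  [0..1]={A}  "ab"
  [1..2]={A}  "bc"
  [2..3]={C}  "cb"
  [3..4]={B}  "bb"
  [4..5]={B}  "bb"
  [5..6]={X4}  "ba"  orig:{}
  [0..2]=∅  "abc"
  [1..3]=∅  "bcb"
  [2..4]=∅  "cbb"
  [3..5]=∅  "bbb"
  [4..6]=∅  "bba"
  [0..3]=∅  "abcb"
  [1..4]=∅  "bcbb"
  [2..5]={B}  "cbbb"
  [3..6]=∅  "bbba"
  [0..4]=∅  "abcbb"
  [1..5]=∅  "bcbbb"
  [2..6]=∅  "cbbba"
  [0..5]=∅  "abcbbb"
  [1..6]=∅  "bcbbba"
  [0..6]=∅  "abcbbba"

S ∉ T[0,6] ⇒ NO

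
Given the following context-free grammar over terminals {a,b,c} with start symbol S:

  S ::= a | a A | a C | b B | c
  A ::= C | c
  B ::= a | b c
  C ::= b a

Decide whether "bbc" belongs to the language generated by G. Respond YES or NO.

CNF form of G:
  S -> T0 B | T1 A | T1 C | a | c
  A -> T0 T1 | c
  B -> T0 T2 | a
  C -> T0 T1
  T0 -> b
  T1 -> a
  T2 -> c

CYK fill:
  cell(0,0) b: {T0}  orig:{}
  cell(1,1) b: {T0}  orig:{}
  cell(2,2) c: {A,S,T2}  orig:{A,S}
  cell(0,1) bb: ∅
  cell(1,2) bc: {B}
  cell(0,2) bbc: {S}

S ∈ T[0,2] ⇒ YES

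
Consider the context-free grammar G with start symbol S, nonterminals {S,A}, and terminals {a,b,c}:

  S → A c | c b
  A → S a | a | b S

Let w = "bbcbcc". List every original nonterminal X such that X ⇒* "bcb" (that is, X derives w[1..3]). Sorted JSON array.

Convert to CNF:
  S -> A T2 | T2 T1
  A -> S T0 | T1 S | a
  T0 -> a
  T1 -> b
  T2 -> c

CYK table (by increasing span) — only the sub-triangle for w[1..3]:
  [1..1]={T1}  "b"  orig:{}
  [2..2]={T2}  "c"  orig:{}
  [3..3]={T1}  "b"  orig:{}
  [1..2]=∅  "bc"
  [2..3]={S}  "cb"
  [1..3]={A}  "bcb"

Original NTs in T[1,3] deriving "bcb": ["A"]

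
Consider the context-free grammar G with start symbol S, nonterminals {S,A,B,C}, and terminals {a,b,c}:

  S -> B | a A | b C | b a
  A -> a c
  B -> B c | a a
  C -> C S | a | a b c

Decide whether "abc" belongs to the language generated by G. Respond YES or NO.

Convert to CNF:
  S -> B T1 | T0 A | T0 T0 | T2 C | T2 T0
  A -> T0 T1
  B -> B T1 | T0 T0
  C -> C S | T0 X3 | a
  T0 -> a
  T1 -> c
  T2 -> b
  X3 -> T2 T1

CYK fill:
  T[0,0] 'a' = {C,T0}  orig:{C}
  T[1,1] 'b' = {T2}  orig:{}
  T[2,2] 'c' = {T1}  orig:{}
  T[0,1] 'ab' = ∅
  T[1,2] 'bc' = {X3}  orig:{}
  T[0,2] 'abc' = {C}

S ∉ T[0,2] ⇒ NO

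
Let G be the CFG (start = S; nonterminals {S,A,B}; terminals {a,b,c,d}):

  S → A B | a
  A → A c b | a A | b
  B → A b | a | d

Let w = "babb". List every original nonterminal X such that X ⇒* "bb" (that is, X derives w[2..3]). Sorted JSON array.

Convert to CNF:
  S -> A B | a
  A -> A X3 | T2 A | b
  B -> A T1 | a | d
  T0 -> c
  T1 -> b
  T2 -> a
  X3 -> T0 T1

CYK fill, restricted to cells inside w[2..3]:
  cell(2,2) b: {A,T1}  orig:{A}
  cell(3,3) b: {A,T1}  orig:{A}
  cell(2,3) bb: {B}

Original NTs in T[2,3] deriving "bb": ["B"]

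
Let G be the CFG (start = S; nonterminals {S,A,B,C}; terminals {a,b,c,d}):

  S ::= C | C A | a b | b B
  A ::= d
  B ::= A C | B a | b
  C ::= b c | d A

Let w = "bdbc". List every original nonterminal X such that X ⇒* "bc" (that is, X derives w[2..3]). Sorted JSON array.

CNF form of G:
  S -> C A | T0 T1 | T1 B | T1 T2 | T3 A
  A -> d
  B -> A C | B T0 | b
  C -> T1 T2 | T3 A
  T0 -> a
  T1 -> b
  T2 -> c
  T3 -> d

CYK table (by increasing span) (cells [i..j] with 2 ≤ i ≤ j ≤ 3 only):
  [2..2]={B,T1}  "b"  orig:{B}
  [3..3]={T2}  "c"  orig:{}
  [2..3]={C,S}  "bc"

Original NTs in T[2,3] deriving "bc": ["C", "S"]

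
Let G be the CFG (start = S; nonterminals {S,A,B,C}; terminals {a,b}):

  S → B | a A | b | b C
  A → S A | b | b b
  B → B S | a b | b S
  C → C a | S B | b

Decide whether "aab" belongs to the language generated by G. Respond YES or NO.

Convert to CNF:
  S -> B S | T0 C | T0 S | T1 A | T1 T0 | b
  A -> S A | T0 T0 | b
  B -> B S | T0 S | T1 T0
  C -> C T1 | S B | b
  T0 -> b
  T1 -> a

Fill CYK table bottom-up:
  cell(0,0) a: {T1}  orig:{}
  cell(1,1) a: {T1}  orig:{}
  cell(2,2) b: {A,C,S,T0}  orig:{A,C,S}
  cell(0,1) aa: ∅
  cell(1,2) ab: {B,S}
  cell(0,2) aab: ∅

S ∉ T[0,2] ⇒ NO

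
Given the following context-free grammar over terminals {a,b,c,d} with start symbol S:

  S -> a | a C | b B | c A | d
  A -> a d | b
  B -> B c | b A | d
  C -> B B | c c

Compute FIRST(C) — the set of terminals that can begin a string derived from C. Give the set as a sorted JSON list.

FIRST sets, iterate to fixpoint:
pass 1:
  A via A→a d: +{a}
  A via A→b: +{b}
  B via B→b A: +{b}
  B via B→d: +{d}
  C via C→B B: +{b,d}
  C via C→c c: +{c}
  S via S→a: +{a}
  S via S→b B: +{b}
  S via S→c A: +{c}
  S via S→d: +{d}
  FIRST[S]={a,b,c,d}  FIRST[A]={a,b}  FIRST[B]={b,d}  FIRST[C]={b,c,d}
pass 2: (stable)
  FIRST[S]={a,b,c,d}  FIRST[A]={a,b}  FIRST[B]={b,d}  FIRST[C]={b,c,d}

FIRST(C) = ["b", "c", "d"]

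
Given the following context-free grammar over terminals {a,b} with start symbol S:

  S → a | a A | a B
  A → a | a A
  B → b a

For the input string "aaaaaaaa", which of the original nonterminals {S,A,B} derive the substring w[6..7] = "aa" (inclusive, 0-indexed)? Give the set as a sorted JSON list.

Convert to CNF:
  S -> T0 A | T0 B | a
  A -> T0 A | a
  B -> T1 T0
  T0 -> a
  T1 -> b

CYK table (by increasing span) (cells [i..j] with 6 ≤ i ≤ j ≤ 7 only):
  T[6,6] 'a' = {A,S,T0}  orig:{A,S}
  T[7,7] 'a' = {A,S,T0}  orig:{A,S}
  T[6,7] 'aa' = {A,S}

Original NTs in T[6,7] deriving "aa": ["A", "S"]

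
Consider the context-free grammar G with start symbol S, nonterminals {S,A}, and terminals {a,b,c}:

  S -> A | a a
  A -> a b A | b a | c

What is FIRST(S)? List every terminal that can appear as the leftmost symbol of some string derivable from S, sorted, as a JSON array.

FIRST iteration:
iter 1:
  A via A→a b A: +{a}
  A via A→b a: +{b}
  A via A→c: +{c}
  S via S→A: +{a,b,c}
  FIRST[S]={a,b,c}  FIRST[A]={a,b,c}
iter 2: done
  FIRST[S]={a,b,c}  FIRST[A]={a,b,c}

FIRST(S) = ["a", "b", "c"]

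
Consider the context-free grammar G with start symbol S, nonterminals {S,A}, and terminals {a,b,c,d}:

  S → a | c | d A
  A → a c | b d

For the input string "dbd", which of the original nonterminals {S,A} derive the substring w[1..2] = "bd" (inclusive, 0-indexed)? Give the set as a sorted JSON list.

Convert to CNF:
  S -> T3 A | a | c
  A -> T0 T1 | T2 T3
  T0 -> a
  T1 -> c
  T2 -> b
  T3 -> d

CYK fill (cells [i..j] with 1 ≤ i ≤ j ≤ 2 only):
  T[1,1] 'b' = {T2}  orig:{}
  T[2,2] 'd' = {T3}  orig:{}
  T[1,2] 'bd' = {A}

Original NTs in T[1,2] deriving "bd": ["A"]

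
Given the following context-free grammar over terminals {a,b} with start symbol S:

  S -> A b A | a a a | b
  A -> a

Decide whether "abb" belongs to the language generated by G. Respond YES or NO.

CNF form of G:
  S -> A X2 | T1 X3 | b
  A -> a
  T0 -> b
  T1 -> a
  X2 -> T0 A
  X3 -> T1 T1

CYK fill:
  [0..0]={A,T1}  "a"  orig:{A}
  [1..1]={S,T0}  "b"  orig:{S}
  [2..2]={S,T0}  "b"  orig:{S}
  [0..1]=∅  "ab"
  [1..2]=∅  "bb"
  [0..2]=∅  "abb"

S ∉ T[0,2] ⇒ NO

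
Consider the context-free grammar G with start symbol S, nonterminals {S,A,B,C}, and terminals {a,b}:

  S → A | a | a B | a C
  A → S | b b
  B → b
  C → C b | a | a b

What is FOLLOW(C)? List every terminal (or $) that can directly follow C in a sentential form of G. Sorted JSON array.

Compute FIRST by fixpoint:
[1]
  A via A→b b: +{b}
  B via B→b: +{b}
  C via C→a: +{a}
  S via S→A: +{b}
  S via S→a: +{a}
  FIRST[S]={a,b}  FIRST[A]={b}  FIRST[B]={b}  FIRST[C]={a}
[2]
  A via A→S: +{a}
  FIRST[S]={a,b}  FIRST[A]={a,b}  FIRST[B]={b}  FIRST[C]={a}
[3] done
  FIRST[S]={a,b}  FIRST[A]={a,b}  FIRST[B]={b}  FIRST[C]={a}

FOLLOW sets:
initialize: $ ∈ FOLLOW(S)
[1]
  C→C b: FOLLOW(C) ⊇ FIRST(b) = {b}; new: +{b}
  S→A: FOLLOW(A) ⊇ FOLLOW(S) ⊇ {$}; new: +{$}
  S→a B: FOLLOW(B) ⊇ FOLLOW(S) ⊇ {$}; new: +{$}
  S→a C: FOLLOW(C) ⊇ FOLLOW(S) ⊇ {$}; new: +{$}
  S: {$}  A: {$}  B: {$}  C: {$,b}
[2] (stable)
  S: {$}  A: {$}  B: {$}  C: {$,b}

FOLLOW(C) = ["$", "b"]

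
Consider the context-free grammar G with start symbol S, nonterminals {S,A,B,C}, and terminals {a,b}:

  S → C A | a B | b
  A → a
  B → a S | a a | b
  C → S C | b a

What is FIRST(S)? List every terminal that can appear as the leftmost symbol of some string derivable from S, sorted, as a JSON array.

FIRST iteration:
iter 1:
  A via A→a: +{a}
  B via B→a S: +{a}
  B via B→b: +{b}
  C via C→b a: +{b}
  S via S→C A: +{b}
  S via S→a B: +{a}
  S: {a,b}  A: {a}  B: {a,b}  C: {b}
iter 2:
  C via C→S C: +{a}
  S: {a,b}  A: {a}  B: {a,b}  C: {a,b}
iter 3: (no change)
  S: {a,b}  A: {a}  B: {a,b}  C: {a,b}

FIRST(S) = ["a", "b"]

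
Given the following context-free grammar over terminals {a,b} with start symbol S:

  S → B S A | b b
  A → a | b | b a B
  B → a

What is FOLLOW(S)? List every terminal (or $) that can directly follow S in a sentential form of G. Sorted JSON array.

Compute FIRST by fixpoint:
[1]
  A via A→a: +{a}
  A via A→b: +{b}
  B via B→a: +{a}
  S via S→B S A: +{a}
  S via S→b b: +{b}
  FIRST[S]={a,b}  FIRST[A]={a,b}  FIRST[B]={a}
[2] (no change)
  FIRST[S]={a,b}  FIRST[A]={a,b}  FIRST[B]={a}

FOLLOW sets:
seed FOLLOW(S) with $
[1]
  S→B S A: FOLLOW(B) ⊇ FIRST(S) = {a,b}; new: +{a,b}
  S→B S A: FOLLOW(S) ⊇ FIRST(A) = {a,b}; new: +{a,b}
  S→B S A: FOLLOW(A) ⊇ FOLLOW(S) ⊇ {$,a,b}; new: +{$,a,b}
  FOLLOW(S)={$,a,b}  FOLLOW(A)={$,a,b}  FOLLOW(B)={a,b}
[2]
  A→b a B: FOLLOW(B) ⊇ FOLLOW(A) ⊇ {$,a,b}; new: +{$}
  FOLLOW(S)={$,a,b}  FOLLOW(A)={$,a,b}  FOLLOW(B)={$,a,b}
[3] — fixpoint
  FOLLOW(S)={$,a,b}  FOLLOW(A)={$,a,b}  FOLLOW(B)={$,a,b}

FOLLOW(S) = ["$", "a", "b"]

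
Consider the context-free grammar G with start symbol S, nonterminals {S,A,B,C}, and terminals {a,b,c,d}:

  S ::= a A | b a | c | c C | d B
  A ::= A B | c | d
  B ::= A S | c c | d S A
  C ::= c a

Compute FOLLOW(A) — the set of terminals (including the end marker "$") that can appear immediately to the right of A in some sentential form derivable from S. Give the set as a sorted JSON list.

FIRST iteration:
iter 1:
  A via A→c: +{c}
  A via A→d: +{d}
  B via B→A S: +{c,d}
  C via C→c a: +{c}
  S via S→a A: +{a}
  S via S→b a: +{b}
  S via S→c: +{c}
  S via S→d B: +{d}
  S: {a,b,c,d}  A: {c,d}  B: {c,d}  C: {c}
iter 2: (stable)
  S: {a,b,c,d}  A: {c,d}  B: {c,d}  C: {c}

Compute FOLLOW by fixpoint:
seed FOLLOW(S) with $
pass 1:
  A→A B: FOLLOW(A) ⊇ FIRST(B) = {c,d}; new: +{c,d}
  A→A B: FOLLOW(B) ⊇ FOLLOW(A) ⊇ {c,d}; new: +{c,d}
  B→A S: FOLLOW(A) ⊇ FIRST(S) = {a,b,c,d}; new: +{a,b}
  B→A S: FOLLOW(S) ⊇ FOLLOW(B) ⊇ {c,d}; new: +{c,d}
  S→a A: FOLLOW(A) ⊇ FOLLOW(S) ⊇ {$,c,d}; new: +{$}
  S→c C: FOLLOW(C) ⊇ FOLLOW(S) ⊇ {$,c,d}; new: +{$,c,d}
  S→d B: FOLLOW(B) ⊇ FOLLOW(S) ⊇ {$,c,d}; new: +{$}
  S: {$,c,d}  A: {$,a,b,c,d}  B: {$,c,d}  C: {$,c,d}
pass 2:
  A→A B: FOLLOW(B) ⊇ FOLLOW(A) ⊇ {$,a,b,c,d}; new: +{a,b}
  B→A S: FOLLOW(S) ⊇ FOLLOW(B) ⊇ {$,a,b,c,d}; new: +{a,b}
  S→c C: FOLLOW(C) ⊇ FOLLOW(S) ⊇ {$,a,b,c,d}; new: +{a,b}
  S: {$,a,b,c,d}  A: {$,a,b,c,d}  B: {$,a,b,c,d}  C: {$,a,b,c,d}
pass 3: — fixpoint
  S: {$,a,b,c,d}  A: {$,a,b,c,d}  B: {$,a,b,c,d}  C: {$,a,b,c,d}

FOLLOW(A) = ["$", "a", "b", "c", "d"]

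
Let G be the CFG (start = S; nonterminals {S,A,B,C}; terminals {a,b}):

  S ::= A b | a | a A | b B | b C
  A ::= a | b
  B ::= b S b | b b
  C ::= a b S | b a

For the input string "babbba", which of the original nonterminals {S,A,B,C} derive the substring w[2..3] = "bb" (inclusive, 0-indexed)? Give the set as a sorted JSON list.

Convert to CNF:
  S -> A T0 | T0 B | T0 C | T1 A | a
  A -> a | b
  B -> T0 T0 | T0 X2
  C -> T0 T1 | T1 X3
  T0 -> b
  T1 -> a
  X2 -> S T0
  X3 -> T0 S

CYK table (by increasing span) (cells [i..j] with 2 ≤ i ≤ j ≤ 3 only):
  cell(2,2) b: {A,T0}  orig:{A}
  cell(3,3) b: {A,T0}  orig:{A}
  cell(2,3) bb: {B,S}

Original NTs in T[2,3] deriving "bb": ["B", "S"]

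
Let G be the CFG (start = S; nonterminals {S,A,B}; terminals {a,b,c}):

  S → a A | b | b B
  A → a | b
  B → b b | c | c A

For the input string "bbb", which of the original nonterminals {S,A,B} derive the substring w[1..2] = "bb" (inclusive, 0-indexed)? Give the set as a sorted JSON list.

CNF form of G:
  S -> T0 B | T2 A | b
  A -> a | b
  B -> T0 T0 | T1 A | c
  T0 -> b
  T1 -> c
  T2 -> a

Fill CYK table bottom-up, restricted to cells inside w[1..2]:
  T[1,1] 'b' = {A,S,T0}  orig:{A,S}
  T[2,2] 'b' = {A,S,T0}  orig:{A,S}
  T[1,2] 'bb' = {B}

Original NTs in T[1,2] deriving "bb": ["B"]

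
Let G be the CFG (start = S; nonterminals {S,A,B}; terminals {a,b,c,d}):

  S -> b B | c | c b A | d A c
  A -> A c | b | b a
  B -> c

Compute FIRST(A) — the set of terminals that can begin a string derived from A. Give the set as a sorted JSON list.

FIRST sets, iterate to fixpoint:
iter 1:
  A via A→b: +{b}
  B via B→c: +{c}
  S via S→b B: +{b}
  S via S→c: +{c}
  S via S→d A c: +{d}
  S: {b,c,d}  A: {b}  B: {c}
iter 2: (stable)
  S: {b,c,d}  A: {b}  B: {c}

FIRST(A) = ["b"]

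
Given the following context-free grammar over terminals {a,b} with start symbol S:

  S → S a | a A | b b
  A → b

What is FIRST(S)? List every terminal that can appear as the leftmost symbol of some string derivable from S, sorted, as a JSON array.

FIRST iteration:
[1]
  A via A→b: +{b}
  S via S→a A: +{a}
  S via S→b b: +{b}
  FIRST(S)={a,b}  FIRST(A)={b}
[2] (no change)
  FIRST(S)={a,b}  FIRST(A)={b}

FIRST(S) = ["a", "b"]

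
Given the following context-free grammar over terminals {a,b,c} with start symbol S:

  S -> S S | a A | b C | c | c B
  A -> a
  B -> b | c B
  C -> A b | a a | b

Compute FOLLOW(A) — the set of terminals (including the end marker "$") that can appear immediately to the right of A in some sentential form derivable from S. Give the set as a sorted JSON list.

Compute FIRST by fixpoint:
round 1:
  A via A→a: +{a}
  B via B→b: +{b}
  B via B→c B: +{c}
  C via C→A b: +{a}
  C via C→b: +{b}
  S via S→a A: +{a}
  S via S→b C: +{b}
  S via S→c: +{c}
  FIRST[S]={a,b,c}  FIRST[A]={a}  FIRST[B]={b,c}  FIRST[C]={a,b}
round 2: (no change)
  FIRST[S]={a,b,c}  FIRST[A]={a}  FIRST[B]={b,c}  FIRST[C]={a,b}

Compute FOLLOW by fixpoint:
seed FOLLOW(S) with $
iter 1:
  C→A b: FOLLOW(A) ⊇ FIRST(b) = {b}; new: +{b}
  S→S S: FOLLOW(S) ⊇ FIRST(S) = {a,b,c}; new: +{a,b,c}
  S→a A: FOLLOW(A) ⊇ FOLLOW(S) ⊇ {$,a,b,c}; new: +{$,a,c}
  S→b C: FOLLOW(C) ⊇ FOLLOW(S) ⊇ {$,a,b,c}; new: +{$,a,b,c}
  S→c B: FOLLOW(B) ⊇ FOLLOW(S) ⊇ {$,a,b,c}; new: +{$,a,b,c}
  FOLLOW[S]={$,a,b,c}  FOLLOW[A]={$,a,b,c}  FOLLOW[B]={$,a,b,c}  FOLLOW[C]={$,a,b,c}
iter 2: done
  FOLLOW[S]={$,a,b,c}  FOLLOW[A]={$,a,b,c}  FOLLOW[B]={$,a,b,c}  FOLLOW[C]={$,a,b,c}

FOLLOW(A) = ["$", "a", "b", "c"]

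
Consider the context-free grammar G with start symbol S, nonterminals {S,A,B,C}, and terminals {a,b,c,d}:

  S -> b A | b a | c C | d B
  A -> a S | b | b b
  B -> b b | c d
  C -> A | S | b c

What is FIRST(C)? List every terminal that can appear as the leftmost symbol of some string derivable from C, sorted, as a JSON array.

FIRST sets, iterate to fixpoint:
pass 1:
  A via A→a S: +{a}
  A via A→b: +{b}
  B via B→b b: +{b}
  B via B→c d: +{c}
  C via C→A: +{a,b}
  S via S→b A: +{b}
  S via S→c C: +{c}
  S via S→d B: +{d}
  S: {b,c,d}  A: {a,b}  B: {b,c}  C: {a,b}
pass 2:
  C via C→S: +{c,d}
  S: {b,c,d}  A: {a,b}  B: {b,c}  C: {a,b,c,d}
pass 3: — fixpoint
  S: {b,c,d}  A: {a,b}  B: {b,c}  C: {a,b,c,d}

FIRST(C) = ["a", "b", "c", "d"]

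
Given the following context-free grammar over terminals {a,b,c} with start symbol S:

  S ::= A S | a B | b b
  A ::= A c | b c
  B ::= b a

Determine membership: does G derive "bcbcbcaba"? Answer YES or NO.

Convert to CNF:
  S -> A S | T1 T1 | T2 B
  A -> A T0 | T1 T0
  B -> T1 T2
  T0 -> c
  T1 -> b
  T2 -> a

CYK fill:
  T[0,0] 'b' = {T1}  orig:{}
  T[1,1] 'c' = {T0}  orig:{}
  T[2,2] 'b' = {T1}  orig:{}
  T[3,3] 'c' = {T0}  orig:{}
  T[4,4] 'b' = {T1}  orig:{}
  T[5,5] 'c' = {T0}  orig:{}
  T[6,6] 'a' = {T2}  orig:{}
  T[7,7] 'b' = {T1}  orig:{}
  T[8,8] 'a' = {T2}  orig:{}
  T[0,1] 'bc' = {A}
  T[1,2] 'cb' = ∅
  T[2,3] 'bc' = {A}
  T[3,4] 'cb' = ∅
  T[4,5] 'bc' = {A}
  T[5,6] 'ca' = ∅
  T[6,7] 'ab' = ∅
  T[7,8] 'ba' = {B}
  T[0,2] 'bcb' = ∅
  T[1,3] 'cbc' = ∅
  T[2,4] 'bcb' = ∅
  T[3,5] 'cbc' = ∅
  T[4,6] 'bca' = ∅
  T[5,7] 'cab' = ∅
  T[6,8] 'aba' = {S}
  T[0,3] 'bcbc' = ∅
  T[1,4] 'cbcb' = ∅
  T[2,5] 'bcbc' = ∅
  T[3,6] 'cbca' = ∅
  T[4,7] 'bcab' = ∅
  T[5,8] 'caba' = ∅
  T[0,4] 'bcbcb' = ∅
  T[1,5] 'cbcbc' = ∅
  T[2,6] 'bcbca' = ∅
  T[3,7] 'cbcab' = ∅
  T[4,8] 'bcaba' = {S}
  T[0,5] 'bcbcbc' = ∅
  T[1,6] 'cbcbca' = ∅
  T[2,7] 'bcbcab' = ∅
  T[3,8] 'cbcaba' = ∅
  T[0,6] 'bcbcbca' = ∅
  T[1,7] 'cbcbcab' = ∅
  T[2,8] 'bcbcaba' = {S}
  T[0,7] 'bcbcbcab' = ∅
  T[1,8] 'cbcbcaba' = ∅
  T[0,8] 'bcbcbcaba' = {S}

S ∈ T[0,8] ⇒ YES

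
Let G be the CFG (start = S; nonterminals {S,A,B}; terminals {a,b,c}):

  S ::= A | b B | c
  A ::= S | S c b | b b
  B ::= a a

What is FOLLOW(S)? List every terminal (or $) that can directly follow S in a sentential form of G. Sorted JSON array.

Compute FIRST by fixpoint:
iter 1:
  A via A→b b: +{b}
  B via B→a a: +{a}
  S via S→A: +{b}
  S via S→c: +{c}
  S: {b,c}  A: {b}  B: {a}
iter 2:
  A via A→S: +{c}
  S: {b,c}  A: {b,c}  B: {a}
iter 3: (no change)
  S: {b,c}  A: {b,c}  B: {a}

Compute FOLLOW by fixpoint:
seed FOLLOW(S) with $
round 1:
  A→S c b: FOLLOW(S) ⊇ FIRST(c) = {c}; new: +{c}
  S→A: FOLLOW(A) ⊇ FOLLOW(S) ⊇ {$,c}; new: +{$,c}
  S→b B: FOLLOW(B) ⊇ FOLLOW(S) ⊇ {$,c}; new: +{$,c}
  FOLLOW[S]={$,c}  FOLLOW[A]={$,c}  FOLLOW[B]={$,c}
round 2: done
  FOLLOW[S]={$,c}  FOLLOW[A]={$,c}  FOLLOW[B]={$,c}

FOLLOW(S) = ["$", "c"]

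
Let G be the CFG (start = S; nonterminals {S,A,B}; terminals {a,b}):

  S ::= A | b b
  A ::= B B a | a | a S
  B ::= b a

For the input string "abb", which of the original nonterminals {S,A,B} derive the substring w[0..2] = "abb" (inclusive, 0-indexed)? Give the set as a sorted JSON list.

Convert to CNF:
  S -> B X3 | T0 S | T1 T1 | a
  A -> B X2 | T0 S | a
  B -> T1 T0
  T0 -> a
  T1 -> b
  X2 -> B T0
  X3 -> B T0

CYK fill, restricted to cells inside w[0..2]:
  T[0,0] 'a' = {A,S,T0}  orig:{A,S}
  T[1,1] 'b' = {T1}  orig:{}
  T[2,2] 'b' = {T1}  orig:{}
  T[0,1] 'ab' = ∅
  T[1,2] 'bb' = {S}
  T[0,2] 'abb' = {A,S}

Original NTs in T[0,2] deriving "abb": ["A", "S"]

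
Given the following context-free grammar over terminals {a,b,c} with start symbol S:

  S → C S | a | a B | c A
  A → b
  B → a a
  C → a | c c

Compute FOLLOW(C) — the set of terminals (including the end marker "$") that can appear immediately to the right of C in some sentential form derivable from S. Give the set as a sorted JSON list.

Compute FIRST by fixpoint:
[1]
  A via A→b: +{b}
  B via B→a a: +{a}
  C via C→a: +{a}
  C via C→c c: +{c}
  S via S→C S: +{a,c}
  S: {a,c}  A: {b}  B: {a}  C: {a,c}
[2] — fixpoint
  S: {a,c}  A: {b}  B: {a}  C: {a,c}

FOLLOW sets:
FOLLOW(S) := {$}
[1]
  S→C S: FOLLOW(C) ⊇ FIRST(S) = {a,c}; new: +{a,c}
  S→a B: FOLLOW(B) ⊇ FOLLOW(S) ⊇ {$}; new: +{$}
  S→c A: FOLLOW(A) ⊇ FOLLOW(S) ⊇ {$}; new: +{$}
  FOLLOW(S)={$}  FOLLOW(A)={$}  FOLLOW(B)={$}  FOLLOW(C)={a,c}
[2] done
  FOLLOW(S)={$}  FOLLOW(A)={$}  FOLLOW(B)={$}  FOLLOW(C)={a,c}

FOLLOW(C) = ["a", "c"]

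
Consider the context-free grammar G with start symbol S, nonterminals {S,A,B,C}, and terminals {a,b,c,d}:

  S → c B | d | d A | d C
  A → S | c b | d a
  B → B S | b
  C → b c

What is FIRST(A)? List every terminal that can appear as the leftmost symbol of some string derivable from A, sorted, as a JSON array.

FIRST iteration:
round 1:
  A via A→c b: +{c}
  A via A→d a: +{d}
  B via B→b: +{b}
  C via C→b c: +{b}
  S via S→c B: +{c}
  S via S→d: +{d}
  S: {c,d}  A: {c,d}  B: {b}  C: {b}
round 2: (stable)
  S: {c,d}  A: {c,d}  B: {b}  C: {b}

FIRST(A) = ["c", "d"]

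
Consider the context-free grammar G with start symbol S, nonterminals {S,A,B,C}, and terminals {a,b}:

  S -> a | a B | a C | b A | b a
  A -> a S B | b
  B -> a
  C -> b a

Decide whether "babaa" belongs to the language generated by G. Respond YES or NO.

CNF form of G:
  S -> T0 B | T0 C | T1 A | T1 T0 | a
  A -> T0 X2 | b
  B -> a
  C -> T1 T0
  T0 -> a
  T1 -> b
  X2 -> S B

CYK fill:
  cell(0,0) b: {A,T1}  orig:{A}
  cell(1,1) a: {B,S,T0}  orig:{B,S}
  cell(2,2) b: {A,T1}  orig:{A}
  cell(3,3) a: {B,S,T0}  orig:{B,S}
  cell(4,4) a: {B,S,T0}  orig:{B,S}
  cell(0,1) ba: {C,S}
  cell(1,2) ab: ∅
  cell(2,3) ba: {C,S}
  cell(3,4) aa: {S,X2}  orig:{S}
  cell(0,2) bab: ∅
  cell(1,3) aba: {S}
  cell(2,4) baa: {X2}  orig:{}
  cell(0,3) baba: ∅
  cell(1,4) abaa: {A,X2}  orig:{A}
  cell(0,4) babaa: {S}

S ∈ T[0,4] ⇒ YES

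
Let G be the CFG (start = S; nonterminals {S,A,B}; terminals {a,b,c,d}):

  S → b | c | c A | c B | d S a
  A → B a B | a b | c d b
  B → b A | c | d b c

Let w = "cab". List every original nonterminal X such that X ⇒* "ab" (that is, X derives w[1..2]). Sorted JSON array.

CNF form of G:
  S -> T2 A | T2 B | T3 X7 | b | c
  A -> B X4 | T0 T1 | T2 X5
  B -> T1 A | T3 X6 | c
  T0 -> a
  T1 -> b
  T2 -> c
  T3 -> d
  X4 -> T0 B
  X5 -> T3 T1
  X6 -> T1 T2
  X7 -> S T0

CYK table (by increasing span), restricted to cells inside w[1..2]:
  [1..1]={T0}  "a"  orig:{}
  [2..2]={S,T1}  "b"  orig:{S}
  [1..2]={A}  "ab"

Original NTs in T[1,2] deriving "ab": ["A"]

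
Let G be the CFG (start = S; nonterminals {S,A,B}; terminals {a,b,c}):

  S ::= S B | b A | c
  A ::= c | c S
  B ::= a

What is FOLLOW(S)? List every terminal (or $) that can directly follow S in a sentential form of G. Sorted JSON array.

FIRST iteration:
iter 1:
  A via A→c: +{c}
  B via B→a: +{a}
  S via S→b A: +{b}
  S via S→c: +{c}
  FIRST(S)={b,c}  FIRST(A)={c}  FIRST(B)={a}
iter 2: done
  FIRST(S)={b,c}  FIRST(A)={c}  FIRST(B)={a}

FOLLOW sets:
FOLLOW(S) := {$}
iter 1:
  S→S B: FOLLOW(S) ⊇ FIRST(B) = {a}; new: +{a}
  S→S B: FOLLOW(B) ⊇ FOLLOW(S) ⊇ {$,a}; new: +{$,a}
  S→b A: FOLLOW(A) ⊇ FOLLOW(S) ⊇ {$,a}; new: +{$,a}
  FOLLOW(S)={$,a}  FOLLOW(A)={$,a}  FOLLOW(B)={$,a}
iter 2: (stable)
  FOLLOW(S)={$,a}  FOLLOW(A)={$,a}  FOLLOW(B)={$,a}

FOLLOW(S) = ["$", "a"]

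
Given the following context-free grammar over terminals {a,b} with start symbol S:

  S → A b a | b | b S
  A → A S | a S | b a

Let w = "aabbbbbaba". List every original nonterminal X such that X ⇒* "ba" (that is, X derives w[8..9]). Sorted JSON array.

CNF form of G:
  S -> A X2 | T1 S | b
  A -> A S | T0 S | T1 T0
  T0 -> a
  T1 -> b
  X2 -> T1 T0

Fill CYK table bottom-up — only the sub-triangle for w[8..9]:
  cell(8,8) b: {S,T1}  orig:{S}
  cell(9,9) a: {T0}  orig:{}
  cell(8,9) ba: {A,X2}  orig:{A}

Original NTs in T[8,9] deriving "ba": ["A"]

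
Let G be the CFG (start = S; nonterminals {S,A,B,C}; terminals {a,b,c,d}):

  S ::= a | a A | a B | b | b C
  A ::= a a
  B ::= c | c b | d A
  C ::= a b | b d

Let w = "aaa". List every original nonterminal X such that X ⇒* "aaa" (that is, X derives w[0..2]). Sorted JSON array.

CNF form of G:
  S -> T0 A | T0 B | T2 C | a | b
  A -> T0 T0
  B -> T1 T2 | T3 A | c
  C -> T0 T2 | T2 T3
  T0 -> a
  T1 -> c
  T2 -> b
  T3 -> d

CYK table (by increasing span), restricted to cells inside w[0..2]:
  cell(0,0) a: {S,T0}  orig:{S}
  cell(1,1) a: {S,T0}  orig:{S}
  cell(2,2) a: {S,T0}  orig:{S}
  cell(0,1) aa: {A}
  cell(1,2) aa: {A}
  cell(0,2) aaa: {S}

Original NTs in T[0,2] deriving "aaa": ["S"]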